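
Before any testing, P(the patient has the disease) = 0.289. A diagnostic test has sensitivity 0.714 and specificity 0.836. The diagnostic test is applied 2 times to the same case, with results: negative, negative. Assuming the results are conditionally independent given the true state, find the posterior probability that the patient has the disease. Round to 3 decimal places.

Posterior P(H) ≈ 0.045

With H the event that the patient has the disease, the joint likelihood of the observed sequence is P(data|H) = 0.286·0.286 = 0.081796 and P(data|¬H) = 0.836·0.836 = 0.69890.
Bayes: P(H|data) = 0.289·0.081796 / (0.289·0.081796 + 0.711·0.69890) = 0.023639/0.52055 = 0.0454.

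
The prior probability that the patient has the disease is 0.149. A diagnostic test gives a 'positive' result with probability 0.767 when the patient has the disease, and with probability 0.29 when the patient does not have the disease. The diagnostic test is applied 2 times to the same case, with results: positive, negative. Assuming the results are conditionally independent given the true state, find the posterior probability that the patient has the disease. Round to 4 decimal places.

With H the event that the patient has the disease, the joint likelihood of the observed sequence is P(data|H) = 0.767·0.233 = 0.17871 and P(data|¬H) = 0.29·0.71 = 0.20590.
Bayes: P(H|data) = 0.149·0.17871 / (0.149·0.17871 + 0.851·0.20590) = 0.026628/0.20185 = 0.1319.

Posterior P(H) ≈ 0.1319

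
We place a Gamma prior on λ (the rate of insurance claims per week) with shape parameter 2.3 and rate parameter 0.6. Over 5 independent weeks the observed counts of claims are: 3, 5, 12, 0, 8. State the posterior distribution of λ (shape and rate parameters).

Posterior: Gamma(shape=30.3, rate=5.6)

The Poisson likelihood adds the total count to the shape and the number of exposure periods to the rate. Here ∑xᵢ = 28 and n = 5, so shape 2.3→30.3 and rate 0.6→5.6.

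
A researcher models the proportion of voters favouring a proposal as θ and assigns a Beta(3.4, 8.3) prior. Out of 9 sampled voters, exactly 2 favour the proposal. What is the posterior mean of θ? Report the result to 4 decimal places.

Posterior mean ≈ 0.2609

The binomial likelihood is conjugate to the Beta prior: with 2 successes and 7 failures, the posterior is Beta(3.4+2, 8.3+7) = Beta(5.4, 15.3).
E[θ | data] = 5.4/(5.4+15.3) = 0.2609.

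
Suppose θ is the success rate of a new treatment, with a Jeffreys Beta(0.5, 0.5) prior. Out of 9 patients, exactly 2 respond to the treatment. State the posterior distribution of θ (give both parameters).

Posterior: Beta(2.5, 7.5)

Observing 2 successes and 7 failures updates Beta(0.5, 0.5) by adding the success and failure counts to the two shape parameters: α = 0.5+2 = 2.5, β = 0.5+7 = 7.5.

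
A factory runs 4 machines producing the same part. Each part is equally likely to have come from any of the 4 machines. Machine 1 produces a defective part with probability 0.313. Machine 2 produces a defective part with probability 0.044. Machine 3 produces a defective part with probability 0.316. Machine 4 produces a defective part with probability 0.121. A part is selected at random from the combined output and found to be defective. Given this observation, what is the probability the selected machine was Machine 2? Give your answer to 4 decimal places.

Posterior probability ≈ 0.0554

P(defective|M1) = 0.313; P(defective|M2) = 0.044; P(defective|M3) = 0.316; P(defective|M4) = 0.121.
Prior × likelihood for each source: 0.25·0.313=0.07825, 0.25·0.044=0.01100, 0.25·0.316=0.07900, 0.25·0.121=0.03025. Summing gives P(defective) = 0.19850.
P(Machine 2 | defective) = 0.01100 / 0.19850 = 0.0554.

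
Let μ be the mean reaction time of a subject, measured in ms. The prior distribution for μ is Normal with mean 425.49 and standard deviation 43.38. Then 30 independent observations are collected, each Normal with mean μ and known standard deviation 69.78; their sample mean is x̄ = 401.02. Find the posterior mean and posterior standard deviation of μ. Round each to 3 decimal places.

Prior precision 1/τ₀² = 1/43.38² = 0.00053140; data precision n/σ² = 30/69.78² = 0.00616112.
Posterior precision = 0.00053140 + 0.00616112 = 0.00669251, giving posterior SD = 1/√0.00669251 = 12.224.
Posterior mean = (0.00053140·425.49 + 0.00616112·401.02) / 0.00669251 = 402.963.

Posterior mean ≈ 402.963; posterior SD ≈ 12.224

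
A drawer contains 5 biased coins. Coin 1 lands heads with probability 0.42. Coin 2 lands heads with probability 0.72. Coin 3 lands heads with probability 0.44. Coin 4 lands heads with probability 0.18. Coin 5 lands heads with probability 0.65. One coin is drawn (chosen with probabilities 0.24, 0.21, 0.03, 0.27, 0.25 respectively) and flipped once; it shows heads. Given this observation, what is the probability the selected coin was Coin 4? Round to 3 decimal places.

Posterior probability ≈ 0.102

P(heads|C1) = 0.42; P(heads|C2) = 0.72; P(heads|C3) = 0.44; P(heads|C4) = 0.18; P(heads|C5) = 0.65.
Prior × likelihood for each source: 0.24·0.42=0.1008, 0.21·0.72=0.1512, 0.03·0.44=0.01320, 0.27·0.18=0.04860, 0.25·0.65=0.1625. Summing gives P(heads) = 0.47630.
P(Coin 4 | heads) = 0.04860 / 0.47630 = 0.102.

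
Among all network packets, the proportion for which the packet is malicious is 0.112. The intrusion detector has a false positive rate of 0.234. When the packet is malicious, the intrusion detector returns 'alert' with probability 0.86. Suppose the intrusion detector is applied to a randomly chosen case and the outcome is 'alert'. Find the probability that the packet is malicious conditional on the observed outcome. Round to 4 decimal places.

P(H | E) ≈ 0.3167

Let H be the event that the packet is malicious. P(H) = 0.112, so P(¬H) = 0.888. With E the 'alert' result, P(E|H) = 0.86 and P(E|¬H) = 0.234.
P(E) = 0.86·0.112 + 0.234·0.888 = 0.096320 + 0.20779 = 0.30411.
By Bayes' theorem, P(H|E) = 0.096320 / 0.30411 = 0.3167.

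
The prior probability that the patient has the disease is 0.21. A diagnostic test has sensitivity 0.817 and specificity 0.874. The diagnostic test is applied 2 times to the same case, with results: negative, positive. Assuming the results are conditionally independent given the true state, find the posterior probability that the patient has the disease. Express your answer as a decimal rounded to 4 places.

Posterior P(H) ≈ 0.2652

With H the event that the patient has the disease, the joint likelihood of the observed sequence is P(data|H) = 0.183·0.817 = 0.14951 and P(data|¬H) = 0.874·0.126 = 0.11012.
Bayes: P(H|data) = 0.21·0.14951 / (0.21·0.14951 + 0.79·0.11012) = 0.031397/0.11840 = 0.2652.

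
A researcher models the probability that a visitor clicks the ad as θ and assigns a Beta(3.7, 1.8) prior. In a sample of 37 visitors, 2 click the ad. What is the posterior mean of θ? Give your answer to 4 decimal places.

The binomial likelihood is conjugate to the Beta prior: with 2 successes and 35 failures, the posterior is Beta(3.7+2, 1.8+35) = Beta(5.7, 36.8).
Posterior mean = α/(α+β) = 5.7/42.5 = 0.1341.

Posterior mean ≈ 0.1341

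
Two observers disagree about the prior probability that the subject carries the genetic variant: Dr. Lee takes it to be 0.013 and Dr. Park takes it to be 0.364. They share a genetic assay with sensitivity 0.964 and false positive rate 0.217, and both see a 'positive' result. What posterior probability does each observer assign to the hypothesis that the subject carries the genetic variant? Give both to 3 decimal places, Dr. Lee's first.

Dr. Lee: 0.055; Dr. Park: 0.718

P('+'|H) = 0.964, P('+'|¬H) = 0.217.
Dr. Lee: numerator 0.964·0.013 = 0.012532; evidence = 0.012532+0.217·0.987 = 0.22671; posterior = 0.055.
Dr. Park: numerator 0.964·0.364 = 0.35090; evidence = 0.35090+0.217·0.636 = 0.48891; posterior = 0.718.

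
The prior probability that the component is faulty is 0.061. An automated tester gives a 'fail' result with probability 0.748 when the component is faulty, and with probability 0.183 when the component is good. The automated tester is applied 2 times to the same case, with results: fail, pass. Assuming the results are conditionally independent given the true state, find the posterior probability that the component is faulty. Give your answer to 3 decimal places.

Posterior P(H) ≈ 0.076

Let H be the event that the component is faulty; start with P(H) = 0.061. P('fail'|H) = 0.748, P('fail'|¬H) = 0.183.
Update on result 1 ('fail'): P(H) ← 0.748·0.0610 / (0.748·0.0610 + 0.183·0.9390) = 0.045628/0.21747 = 0.2098.
Update on result 2 ('pass'): P(H) ← 0.252·0.2098 / (0.252·0.2098 + 0.817·0.7902) = 0.052874/0.69845 = 0.0757.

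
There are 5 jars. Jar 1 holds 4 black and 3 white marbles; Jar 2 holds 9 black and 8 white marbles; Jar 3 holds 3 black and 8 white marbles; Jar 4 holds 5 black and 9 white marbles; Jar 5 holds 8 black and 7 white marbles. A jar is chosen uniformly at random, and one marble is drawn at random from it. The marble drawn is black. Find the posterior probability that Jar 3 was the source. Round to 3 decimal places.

Posterior probability ≈ 0.120

P(black|Jar 1) = 0.5714; P(black|Jar 2) = 0.5294; P(black|Jar 3) = 0.2727; P(black|Jar 4) = 0.3571; P(black|Jar 5) = 0.5333.
Prior × likelihood for each source: 0.2·0.5714=0.1143, 0.2·0.5294=0.1059, 0.2·0.2727=0.05455, 0.2·0.3571=0.07143, 0.2·0.5333=0.1067. Summing gives P(black) = 0.45281.
P(Jar 3 | black) = 0.05455 / 0.45281 = 0.120.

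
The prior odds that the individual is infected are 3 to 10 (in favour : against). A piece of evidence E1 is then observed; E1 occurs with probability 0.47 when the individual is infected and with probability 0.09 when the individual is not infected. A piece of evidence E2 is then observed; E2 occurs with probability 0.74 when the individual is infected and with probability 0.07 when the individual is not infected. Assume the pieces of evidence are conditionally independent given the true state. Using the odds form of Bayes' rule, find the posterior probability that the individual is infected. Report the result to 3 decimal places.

Prior odds = 3/10 = 0.30000. In log-odds, ln(0.30000) = -1.2040.
Add log likelihood ratios: ln(5.2222) + ln(10.571) = 4.0111.
Posterior log-odds = 2.8071, so posterior odds = exp(2.8071) = 16.562. Converting, P(H|E) = 16.562/17.562 = 0.943.

Posterior probability ≈ 0.943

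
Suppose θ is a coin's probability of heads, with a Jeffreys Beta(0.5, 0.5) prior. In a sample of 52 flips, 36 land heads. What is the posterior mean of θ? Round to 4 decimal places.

Posterior mean ≈ 0.6887

The binomial likelihood is conjugate to the Beta prior: with 36 successes and 16 failures, the posterior is Beta(0.5+36, 0.5+16) = Beta(36.5, 16.5).
Posterior mean = α/(α+β) = 36.5/53 = 0.6887.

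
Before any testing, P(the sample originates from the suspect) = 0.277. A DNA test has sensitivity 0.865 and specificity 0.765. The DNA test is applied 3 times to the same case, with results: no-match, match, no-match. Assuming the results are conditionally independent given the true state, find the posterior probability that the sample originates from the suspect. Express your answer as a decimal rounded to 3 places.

Let H be the event that the sample originates from the suspect; start with P(H) = 0.277. P('match'|H) = 0.865, P('match'|¬H) = 0.235.
Update on result 1 ('no-match'): P(H) ← 0.135·0.2770 / (0.135·0.2770 + 0.765·0.7230) = 0.037395/0.59049 = 0.0633.
Update on result 2 ('match'): P(H) ← 0.865·0.0633 / (0.865·0.0633 + 0.235·0.9367) = 0.054779/0.27490 = 0.1993.
Update on result 3 ('no-match'): P(H) ← 0.135·0.1993 / (0.135·0.1993 + 0.765·0.8007) = 0.026902/0.63946 = 0.0421.

Posterior P(H) ≈ 0.042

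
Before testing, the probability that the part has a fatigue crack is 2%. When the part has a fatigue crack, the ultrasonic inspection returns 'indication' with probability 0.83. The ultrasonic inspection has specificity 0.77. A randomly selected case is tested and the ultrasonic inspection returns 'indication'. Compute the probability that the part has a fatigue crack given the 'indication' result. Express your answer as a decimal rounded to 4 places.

P(H | E) ≈ 0.0686

Write H for 'the part has a fatigue crack'. Prior odds H:¬H = 0.02/0.98 = 0.020408. For the 'indication' outcome, the likelihood ratio is 0.83/0.23 = 3.6087.
Posterior odds = 0.020408 × 3.6087 = 0.073647, so P(H|E) = 0.073647/(1+0.073647) = 0.0686.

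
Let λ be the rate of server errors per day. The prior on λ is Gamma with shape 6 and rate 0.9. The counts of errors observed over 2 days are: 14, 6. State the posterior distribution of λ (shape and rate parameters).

Posterior: Gamma(shape=26, rate=2.9)

The Poisson likelihood adds the total count to the shape and the number of exposure periods to the rate. Here ∑xᵢ = 20 and n = 2, so shape 6→26 and rate 0.9→2.9.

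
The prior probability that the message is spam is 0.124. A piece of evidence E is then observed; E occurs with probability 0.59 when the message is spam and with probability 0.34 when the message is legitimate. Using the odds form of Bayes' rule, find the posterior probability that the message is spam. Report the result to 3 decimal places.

Posterior probability ≈ 0.197

Prior odds = 0.124/(1−0.124) = 0.14155. In log-odds, ln(0.14155) = -1.9551.
Add log likelihood ratio: ln(1.7353) = 0.55118.
Posterior log-odds = -1.4039, so posterior odds = exp(-1.4039) = 0.24564. Converting, P(H|E) = 0.24564/1.2456 = 0.197.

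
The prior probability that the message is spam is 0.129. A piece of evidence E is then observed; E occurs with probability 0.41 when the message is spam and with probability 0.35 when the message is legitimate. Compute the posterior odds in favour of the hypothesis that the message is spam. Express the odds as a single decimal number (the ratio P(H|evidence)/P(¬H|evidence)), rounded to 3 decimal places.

Posterior odds ≈ 0.173

Prior odds = 0.129/(1−0.129) = 0.14811.
Likelihood ratio for E = 0.41/0.35 = 1.1714.
Posterior odds = prior odds × LR = 0.17350.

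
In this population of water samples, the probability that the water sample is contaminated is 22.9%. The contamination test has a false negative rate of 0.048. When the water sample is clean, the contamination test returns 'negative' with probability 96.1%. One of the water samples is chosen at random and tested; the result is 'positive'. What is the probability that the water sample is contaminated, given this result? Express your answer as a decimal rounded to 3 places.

P(H | E) ≈ 0.879

Write H for 'the water sample is contaminated'. Prior odds H:¬H = 0.229/0.771 = 0.29702. For the 'positive' outcome, the likelihood ratio is 0.952/0.039 = 24.410.
Posterior odds = 0.29702 × 24.410 = 7.2503, so P(H|E) = 7.2503/(1+7.2503) = 0.879.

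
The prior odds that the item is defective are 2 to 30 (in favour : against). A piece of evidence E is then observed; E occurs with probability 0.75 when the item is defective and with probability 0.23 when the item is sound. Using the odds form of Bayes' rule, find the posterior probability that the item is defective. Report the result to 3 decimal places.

Posterior probability ≈ 0.179

Prior odds = 2/30 = 0.066667.
Likelihood ratio for E = 0.75/0.23 = 3.2609.
Posterior odds = prior odds × LR = 0.21739.
Posterior probability = odds/(1+odds) = 0.21739/1.2174 = 0.179.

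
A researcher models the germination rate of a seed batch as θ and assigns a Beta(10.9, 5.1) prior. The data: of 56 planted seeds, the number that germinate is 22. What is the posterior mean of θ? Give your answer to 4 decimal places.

Posterior mean ≈ 0.4569

The binomial likelihood is conjugate to the Beta prior: with 22 successes and 34 failures, the posterior is Beta(10.9+22, 5.1+34) = Beta(32.9, 39.1).
Posterior mean = α/(α+β) = 32.9/72 = 0.4569.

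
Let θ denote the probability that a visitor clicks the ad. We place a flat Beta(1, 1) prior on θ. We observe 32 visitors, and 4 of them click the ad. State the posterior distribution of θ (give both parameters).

Posterior: Beta(5, 29)

Observing 4 successes and 28 failures updates Beta(1, 1) by adding the success and failure counts to the two shape parameters: α = 1+4 = 5, β = 1+28 = 29.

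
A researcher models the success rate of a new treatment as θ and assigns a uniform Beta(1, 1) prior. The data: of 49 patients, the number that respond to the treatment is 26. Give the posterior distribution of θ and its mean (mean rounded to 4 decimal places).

The binomial likelihood is conjugate to the Beta prior: with 26 successes and 23 failures, the posterior is Beta(1+26, 1+23) = Beta(27, 24).
E[θ | data] = 27/(27+24) = 0.5294.

Posterior: Beta(27, 24); mean ≈ 0.5294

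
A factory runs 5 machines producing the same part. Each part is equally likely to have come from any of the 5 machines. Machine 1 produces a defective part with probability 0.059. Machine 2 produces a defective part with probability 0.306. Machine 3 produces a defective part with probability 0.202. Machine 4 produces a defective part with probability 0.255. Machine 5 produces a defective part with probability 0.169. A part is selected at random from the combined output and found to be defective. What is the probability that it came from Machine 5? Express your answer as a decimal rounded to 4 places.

Tabulate prior·likelihood by source: [1] prior 0.2, lik 0.059, product 0.01180; [2] prior 0.2, lik 0.306, product 0.06120; [3] prior 0.2, lik 0.202, product 0.04040; [4] prior 0.2, lik 0.255, product 0.05100; [5] prior 0.2, lik 0.169, product 0.03380.
Normalizing constant = 0.19820; the posterior for Machine 5 is its product over the sum, 0.03380/0.19820 = 0.1705.

Posterior probability ≈ 0.1705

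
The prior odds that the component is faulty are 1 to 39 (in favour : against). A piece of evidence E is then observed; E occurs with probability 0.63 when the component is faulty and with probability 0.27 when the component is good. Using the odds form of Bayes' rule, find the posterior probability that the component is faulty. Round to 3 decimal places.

Prior odds = 1/39 = 0.025641. In log-odds, ln(0.025641) = -3.6636.
Add log likelihood ratio: ln(2.3333) = 0.84730.
Posterior log-odds = -2.8163, so posterior odds = exp(-2.8163) = 0.059829. Converting, P(H|E) = 0.059829/1.0598 = 0.056.

Posterior probability ≈ 0.056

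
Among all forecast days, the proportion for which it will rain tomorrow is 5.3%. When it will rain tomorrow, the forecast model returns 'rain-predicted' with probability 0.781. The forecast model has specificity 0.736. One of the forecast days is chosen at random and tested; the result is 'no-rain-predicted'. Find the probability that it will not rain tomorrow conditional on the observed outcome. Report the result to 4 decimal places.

Write H for 'it will rain tomorrow'. Prior odds H:¬H = 0.053/0.947 = 0.055966. For the 'no-rain-predicted' outcome, the likelihood ratio is 0.219/0.736 = 0.29755.
Posterior odds = 0.055966 × 0.29755 = 0.016653, so P(H|E) = 0.016653/(1+0.016653) = 0.0164. Then P(¬H|E) = 1 − 0.0164 = 0.9836.

P(¬H | E) ≈ 0.9836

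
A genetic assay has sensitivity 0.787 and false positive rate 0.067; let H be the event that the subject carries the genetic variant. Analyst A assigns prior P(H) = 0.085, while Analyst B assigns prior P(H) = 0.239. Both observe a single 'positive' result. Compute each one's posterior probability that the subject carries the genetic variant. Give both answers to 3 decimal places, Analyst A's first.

Analyst A: 0.522; Analyst B: 0.787

The likelihood ratio for a 'positive' result is 0.787/0.067 = 11.746.
Analyst A: prior odds 0.085/0.915 = 0.092896; posterior odds 1.0912; posterior probability 0.522.
Analyst B: prior odds 0.239/0.761 = 0.31406; posterior odds 3.6890; posterior probability 0.787.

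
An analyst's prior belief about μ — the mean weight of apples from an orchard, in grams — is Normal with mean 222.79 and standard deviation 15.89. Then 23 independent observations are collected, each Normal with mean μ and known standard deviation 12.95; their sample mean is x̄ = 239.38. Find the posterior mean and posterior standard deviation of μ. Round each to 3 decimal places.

With known σ, the Normal prior is conjugate. Weight on the data is w = (n/σ²)/(n/σ² + 1/τ₀²) = 0.137148/(0.137148+0.00396052) = 0.97193.
Posterior mean = w·x̄ + (1−w)·μ₀ = 0.97193·239.38 + 0.028067·222.79 = 238.914. Posterior variance = 1/(0.137148+0.00396052) = 7.08676, so SD = 2.662.

Posterior mean ≈ 238.914; posterior SD ≈ 2.662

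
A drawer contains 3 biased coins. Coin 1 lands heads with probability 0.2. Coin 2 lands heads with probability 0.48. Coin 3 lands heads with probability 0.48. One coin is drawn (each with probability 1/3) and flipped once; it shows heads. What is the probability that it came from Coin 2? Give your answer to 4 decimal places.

P(heads|C1) = 0.2; P(heads|C2) = 0.48; P(heads|C3) = 0.48.
Prior × likelihood for each source: 0.333333·0.2=0.06667, 0.333333·0.48=0.1600, 0.333333·0.48=0.1600. Summing gives P(heads) = 0.38667.
P(Coin 2 | heads) = 0.1600 / 0.38667 = 0.4138.

Posterior probability ≈ 0.4138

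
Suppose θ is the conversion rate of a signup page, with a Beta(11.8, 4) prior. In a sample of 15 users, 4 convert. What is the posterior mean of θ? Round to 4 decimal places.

The binomial likelihood is conjugate to the Beta prior: with 4 successes and 11 failures, the posterior is Beta(11.8+4, 4+11) = Beta(15.8, 15).
E[θ | data] = 15.8/(15.8+15) = 0.5130.

Posterior mean ≈ 0.5130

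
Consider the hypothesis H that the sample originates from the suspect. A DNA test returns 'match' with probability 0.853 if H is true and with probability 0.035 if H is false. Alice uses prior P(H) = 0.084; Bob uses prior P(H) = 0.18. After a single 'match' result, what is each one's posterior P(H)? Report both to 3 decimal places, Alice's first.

Alice: 0.691; Bob: 0.843

The likelihood ratio for a 'match' result is 0.853/0.035 = 24.371.
Alice: prior odds 0.084/0.916 = 0.091703; posterior odds 2.2349; posterior probability 0.691.
Bob: prior odds 0.18/0.82 = 0.21951; posterior odds 5.3498; posterior probability 0.843.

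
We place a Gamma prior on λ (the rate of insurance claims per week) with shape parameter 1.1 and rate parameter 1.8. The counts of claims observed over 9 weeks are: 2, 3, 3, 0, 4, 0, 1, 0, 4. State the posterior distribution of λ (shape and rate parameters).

Posterior: Gamma(shape=18.1, rate=10.8)

The Poisson likelihood adds the total count to the shape and the number of exposure periods to the rate. Here ∑xᵢ = 17 and n = 9, so shape 1.1→18.1 and rate 1.8→10.8.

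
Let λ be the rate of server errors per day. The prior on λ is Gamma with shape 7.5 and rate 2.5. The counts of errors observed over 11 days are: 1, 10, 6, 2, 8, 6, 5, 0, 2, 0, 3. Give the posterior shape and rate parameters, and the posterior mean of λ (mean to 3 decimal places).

Posterior: Gamma(shape=50.5, rate=13.5); mean ≈ 3.741

Total count ∑xᵢ = 43 over n = 11 days.
Gamma is conjugate to the Poisson likelihood: posterior is Gamma(shape = 7.5+43 = 50.5, rate = 2.5+11 = 13.5).
Posterior mean = shape/rate = 50.5/13.5 = 3.741.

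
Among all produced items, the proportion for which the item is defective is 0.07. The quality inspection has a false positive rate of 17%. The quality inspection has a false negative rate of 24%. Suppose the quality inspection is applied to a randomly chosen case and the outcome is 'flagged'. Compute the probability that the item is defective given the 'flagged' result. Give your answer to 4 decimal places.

Write H for 'the item is defective'. Prior odds H:¬H = 0.07/0.93 = 0.075269. For the 'flagged' outcome, the likelihood ratio is 0.76/0.17 = 4.4706.
Posterior odds = 0.075269 × 4.4706 = 0.33650, so P(H|E) = 0.33650/(1+0.33650) = 0.2518.

P(H | E) ≈ 0.2518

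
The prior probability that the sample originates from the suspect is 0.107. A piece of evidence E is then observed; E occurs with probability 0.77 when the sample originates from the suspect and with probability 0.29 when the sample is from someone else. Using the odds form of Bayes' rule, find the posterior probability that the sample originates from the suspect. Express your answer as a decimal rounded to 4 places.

Posterior probability ≈ 0.2414

Prior odds = 0.107/(1−0.107) = 0.11982.
Likelihood ratio for E = 0.77/0.29 = 2.6552.
Posterior odds = prior odds × LR = 0.31814.
Posterior probability = odds/(1+odds) = 0.31814/1.3181 = 0.2414.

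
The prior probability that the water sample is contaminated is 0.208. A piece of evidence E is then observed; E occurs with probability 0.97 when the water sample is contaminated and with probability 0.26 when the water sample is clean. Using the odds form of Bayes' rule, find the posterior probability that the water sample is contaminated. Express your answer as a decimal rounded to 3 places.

Prior odds = 0.208/(1−0.208) = 0.26263. In log-odds, ln(0.26263) = -1.3370.
Add log likelihood ratio: ln(3.7308) = 1.3166.
Posterior log-odds = -0.020409, so posterior odds = exp(-0.020409) = 0.97980. Converting, P(H|E) = 0.97980/1.9798 = 0.495.

Posterior probability ≈ 0.495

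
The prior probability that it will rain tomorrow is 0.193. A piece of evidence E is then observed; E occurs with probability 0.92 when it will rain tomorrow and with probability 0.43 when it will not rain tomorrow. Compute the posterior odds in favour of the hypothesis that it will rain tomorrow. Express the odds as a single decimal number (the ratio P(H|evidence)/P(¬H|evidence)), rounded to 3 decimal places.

Posterior odds ≈ 0.512

Prior odds = 0.193/(1−0.193) = 0.23916.
Likelihood ratio for E = 0.92/0.43 = 2.1395.
Posterior odds = prior odds × LR = 0.51169.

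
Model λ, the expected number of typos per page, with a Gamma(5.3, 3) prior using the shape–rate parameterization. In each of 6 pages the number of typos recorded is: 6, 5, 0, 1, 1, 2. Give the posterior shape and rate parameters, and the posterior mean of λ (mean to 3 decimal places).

Total count ∑xᵢ = 15 over n = 6 pages.
Gamma is conjugate to the Poisson likelihood: posterior is Gamma(shape = 5.3+15 = 20.3, rate = 3+6 = 9).
E[λ | data] = 20.3/9 = 2.256.

Posterior: Gamma(shape=20.3, rate=9); mean ≈ 2.256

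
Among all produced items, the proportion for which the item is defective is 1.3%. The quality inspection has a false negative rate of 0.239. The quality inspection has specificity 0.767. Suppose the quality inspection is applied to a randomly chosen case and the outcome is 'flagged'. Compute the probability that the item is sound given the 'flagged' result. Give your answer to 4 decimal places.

Write H for 'the item is defective'. Prior odds H:¬H = 0.013/0.987 = 0.013171. For the 'flagged' outcome, the likelihood ratio is 0.761/0.233 = 3.2661.
Posterior odds = 0.013171 × 3.2661 = 0.043018, so P(H|E) = 0.043018/(1+0.043018) = 0.0412. Then P(¬H|E) = 1 − 0.0412 = 0.9588.

P(¬H | E) ≈ 0.9588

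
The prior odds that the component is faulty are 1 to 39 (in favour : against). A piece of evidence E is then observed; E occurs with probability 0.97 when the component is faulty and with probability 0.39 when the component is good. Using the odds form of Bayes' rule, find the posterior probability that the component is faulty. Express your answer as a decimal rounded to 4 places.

Posterior probability ≈ 0.0600

Prior odds = 1/39 = 0.025641. In log-odds, ln(0.025641) = -3.6636.
Add log likelihood ratio: ln(2.4872) = 0.91115.
Posterior log-odds = -2.7524, so posterior odds = exp(-2.7524) = 0.063774. Converting, P(H|E) = 0.063774/1.0638 = 0.0600.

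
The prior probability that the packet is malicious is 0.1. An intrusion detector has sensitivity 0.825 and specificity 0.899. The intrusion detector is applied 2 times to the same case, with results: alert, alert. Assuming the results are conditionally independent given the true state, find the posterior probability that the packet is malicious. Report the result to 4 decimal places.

Posterior P(H) ≈ 0.8811

Let H be the event that the packet is malicious; start with P(H) = 0.1. P('alert'|H) = 0.825, P('alert'|¬H) = 0.101.
Update on result 1 ('alert'): P(H) ← 0.825·0.1000 / (0.825·0.1000 + 0.101·0.9000) = 0.082500/0.17340 = 0.4758.
Update on result 2 ('alert'): P(H) ← 0.825·0.4758 / (0.825·0.4758 + 0.101·0.5242) = 0.39252/0.44546 = 0.8811.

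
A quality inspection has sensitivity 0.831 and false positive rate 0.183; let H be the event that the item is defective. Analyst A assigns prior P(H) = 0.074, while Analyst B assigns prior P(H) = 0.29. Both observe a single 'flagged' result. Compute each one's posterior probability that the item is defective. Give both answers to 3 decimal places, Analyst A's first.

P('+'|H) = 0.831, P('+'|¬H) = 0.183.
Analyst A: numerator 0.831·0.074 = 0.061494; evidence = 0.061494+0.183·0.926 = 0.23095; posterior = 0.266.
Analyst B: numerator 0.831·0.29 = 0.24099; evidence = 0.24099+0.183·0.71 = 0.37092; posterior = 0.650.

Analyst A: 0.266; Analyst B: 0.650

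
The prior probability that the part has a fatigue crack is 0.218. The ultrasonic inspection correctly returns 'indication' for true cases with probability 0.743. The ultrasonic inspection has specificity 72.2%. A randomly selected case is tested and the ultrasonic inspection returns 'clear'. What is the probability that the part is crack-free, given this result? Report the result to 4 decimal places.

Write H for 'the part has a fatigue crack'. Prior odds H:¬H = 0.218/0.782 = 0.27877. For the 'clear' outcome, the likelihood ratio is 0.257/0.722 = 0.35596.
Posterior odds = 0.27877 × 0.35596 = 0.099231, so P(H|E) = 0.099231/(1+0.099231) = 0.0903. Then P(¬H|E) = 1 − 0.0903 = 0.9097.

P(¬H | E) ≈ 0.9097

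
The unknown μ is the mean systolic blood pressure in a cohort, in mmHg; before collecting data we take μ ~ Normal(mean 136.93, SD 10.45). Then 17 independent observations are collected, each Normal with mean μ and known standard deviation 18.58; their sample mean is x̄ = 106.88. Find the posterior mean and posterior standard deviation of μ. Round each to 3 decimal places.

Prior precision 1/τ₀² = 1/10.45² = 0.00915730; data precision n/σ² = 17/18.58² = 0.0492445.
Posterior precision = 0.00915730 + 0.0492445 = 0.0584018, giving posterior SD = 1/√0.0584018 = 4.138.
Posterior mean = (0.00915730·136.93 + 0.0492445·106.88) / 0.0584018 = 111.592.

Posterior mean ≈ 111.592; posterior SD ≈ 4.138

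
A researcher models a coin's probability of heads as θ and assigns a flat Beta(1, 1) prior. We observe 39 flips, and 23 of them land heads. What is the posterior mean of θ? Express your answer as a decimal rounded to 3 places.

Observing 23 successes and 16 failures updates Beta(1, 1) by adding the success and failure counts to the two shape parameters: α = 1+23 = 24, β = 1+16 = 17.
Posterior mean = α/(α+β) = 24/41 = 0.585.

Posterior mean ≈ 0.585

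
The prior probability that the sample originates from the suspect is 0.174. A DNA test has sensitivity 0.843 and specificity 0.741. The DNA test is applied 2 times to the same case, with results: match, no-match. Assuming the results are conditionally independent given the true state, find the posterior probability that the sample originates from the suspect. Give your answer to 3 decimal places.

Posterior P(H) ≈ 0.127

With H the event that the sample originates from the suspect, the joint likelihood of the observed sequence is P(data|H) = 0.843·0.157 = 0.13235 and P(data|¬H) = 0.259·0.741 = 0.19192.
Bayes: P(H|data) = 0.174·0.13235 / (0.174·0.13235 + 0.826·0.19192) = 0.023029/0.18155 = 0.1268.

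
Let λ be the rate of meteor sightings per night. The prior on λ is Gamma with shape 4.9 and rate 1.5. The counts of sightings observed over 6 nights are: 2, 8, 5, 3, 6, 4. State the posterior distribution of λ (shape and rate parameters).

The Poisson likelihood adds the total count to the shape and the number of exposure periods to the rate. Here ∑xᵢ = 28 and n = 6, so shape 4.9→32.9 and rate 1.5→7.5.

Posterior: Gamma(shape=32.9, rate=7.5)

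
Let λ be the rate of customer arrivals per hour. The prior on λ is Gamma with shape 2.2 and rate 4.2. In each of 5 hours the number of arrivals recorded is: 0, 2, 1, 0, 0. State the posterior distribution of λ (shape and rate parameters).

Posterior: Gamma(shape=5.2, rate=9.2)

Total count ∑xᵢ = 3 over n = 5 hours.
Gamma is conjugate to the Poisson likelihood: posterior is Gamma(shape = 2.2+3 = 5.2, rate = 4.2+5 = 9.2).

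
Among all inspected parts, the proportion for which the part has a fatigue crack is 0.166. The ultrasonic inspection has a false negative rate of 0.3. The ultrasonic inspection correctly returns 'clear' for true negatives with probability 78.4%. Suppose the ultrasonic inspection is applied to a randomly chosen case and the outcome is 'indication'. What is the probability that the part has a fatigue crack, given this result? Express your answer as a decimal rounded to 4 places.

P(H | E) ≈ 0.3921

Let H be the event that the part has a fatigue crack. P(H) = 0.166, so P(¬H) = 0.834. With E the 'indication' result, P(E|H) = 0.7 and P(E|¬H) = 0.216.
P(E) = 0.7·0.166 + 0.216·0.834 = 0.11620 + 0.18014 = 0.29634.
By Bayes' theorem, P(H|E) = 0.11620 / 0.29634 = 0.3921.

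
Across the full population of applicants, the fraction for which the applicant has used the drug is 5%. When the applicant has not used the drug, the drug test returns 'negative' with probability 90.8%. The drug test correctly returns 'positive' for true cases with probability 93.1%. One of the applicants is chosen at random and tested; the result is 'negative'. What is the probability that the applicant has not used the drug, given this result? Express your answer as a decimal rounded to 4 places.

P(¬H | E) ≈ 0.9960

Write H for 'the applicant has used the drug'. Prior odds H:¬H = 0.05/0.95 = 0.052632. For the 'negative' outcome, the likelihood ratio is 0.069/0.908 = 0.075991.
Posterior odds = 0.052632 × 0.075991 = 0.0039995, so P(H|E) = 0.0039995/(1+0.0039995) = 0.0040. Then P(¬H|E) = 1 − 0.0040 = 0.9960.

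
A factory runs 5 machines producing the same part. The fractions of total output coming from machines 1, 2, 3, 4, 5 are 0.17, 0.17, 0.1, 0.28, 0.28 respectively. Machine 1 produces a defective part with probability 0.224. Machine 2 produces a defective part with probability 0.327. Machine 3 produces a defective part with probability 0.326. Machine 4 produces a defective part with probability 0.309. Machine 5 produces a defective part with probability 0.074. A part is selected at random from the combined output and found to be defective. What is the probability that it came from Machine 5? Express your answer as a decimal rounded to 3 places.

Posterior probability ≈ 0.089

Tabulate prior·likelihood by source: [1] prior 0.17, lik 0.224, product 0.03808; [2] prior 0.17, lik 0.327, product 0.05559; [3] prior 0.1, lik 0.326, product 0.03260; [4] prior 0.28, lik 0.309, product 0.08652; [5] prior 0.28, lik 0.074, product 0.02072.
Normalizing constant = 0.23351; the posterior for Machine 5 is its product over the sum, 0.02072/0.23351 = 0.089.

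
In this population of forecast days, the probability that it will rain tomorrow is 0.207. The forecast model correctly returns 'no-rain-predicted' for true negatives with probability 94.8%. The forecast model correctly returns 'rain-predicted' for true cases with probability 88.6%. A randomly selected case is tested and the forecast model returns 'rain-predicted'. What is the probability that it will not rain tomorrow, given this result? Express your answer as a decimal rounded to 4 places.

P(¬H | E) ≈ 0.1836

Write H for 'it will rain tomorrow'. Prior odds H:¬H = 0.207/0.793 = 0.26103. For the 'rain-predicted' outcome, the likelihood ratio is 0.886/0.052 = 17.038.
Posterior odds = 0.26103 × 17.038 = 4.4476, so P(H|E) = 4.4476/(1+4.4476) = 0.8164. Then P(¬H|E) = 1 − 0.8164 = 0.1836.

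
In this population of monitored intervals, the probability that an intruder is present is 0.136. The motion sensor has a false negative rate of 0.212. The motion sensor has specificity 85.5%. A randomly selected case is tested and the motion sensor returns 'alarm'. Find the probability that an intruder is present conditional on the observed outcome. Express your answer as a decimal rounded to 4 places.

P(H | E) ≈ 0.4610

Let H be the event that an intruder is present. P(H) = 0.136, so P(¬H) = 0.864. With E the 'alarm' result, P(E|H) = 0.788 and P(E|¬H) = 0.145.
P(E) = 0.788·0.136 + 0.145·0.864 = 0.10717 + 0.12528 = 0.23245.
By Bayes' theorem, P(H|E) = 0.10717 / 0.23245 = 0.4610.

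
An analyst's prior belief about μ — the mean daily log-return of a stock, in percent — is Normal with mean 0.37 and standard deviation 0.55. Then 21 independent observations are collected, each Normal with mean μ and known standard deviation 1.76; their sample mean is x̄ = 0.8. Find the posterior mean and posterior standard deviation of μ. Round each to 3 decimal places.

Posterior mean ≈ 0.659; posterior SD ≈ 0.315

With known σ, the Normal prior is conjugate. Weight on the data is w = (n/σ²)/(n/σ² + 1/τ₀²) = 6.77944/(6.77944+3.30579) = 0.67222.
Posterior mean = w·x̄ + (1−w)·μ₀ = 0.67222·0.8 + 0.32778·0.37 = 0.659. Posterior variance = 1/(6.77944+3.30579) = 0.0991549, so SD = 0.315.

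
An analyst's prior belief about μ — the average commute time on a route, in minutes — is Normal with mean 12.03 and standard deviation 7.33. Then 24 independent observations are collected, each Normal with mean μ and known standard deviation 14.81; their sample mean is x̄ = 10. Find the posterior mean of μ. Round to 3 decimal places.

Prior precision 1/τ₀² = 1/7.33² = 0.0186120; data precision n/σ² = 24/14.81² = 0.109421.
Posterior precision = 0.0186120 + 0.109421 = 0.128033.
Posterior mean = (0.0186120·12.03 + 0.109421·10) / 0.128033 = 10.295.

Posterior mean ≈ 10.295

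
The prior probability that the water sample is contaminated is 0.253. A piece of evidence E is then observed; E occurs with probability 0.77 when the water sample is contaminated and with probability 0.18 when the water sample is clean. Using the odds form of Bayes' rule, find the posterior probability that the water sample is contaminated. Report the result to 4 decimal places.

Posterior probability ≈ 0.5916

Prior odds = 0.253/(1−0.253) = 0.33869.
Likelihood ratio for E = 0.77/0.18 = 4.2778.
Posterior odds = prior odds × LR = 1.4488.
Posterior probability = odds/(1+odds) = 1.4488/2.4488 = 0.5916.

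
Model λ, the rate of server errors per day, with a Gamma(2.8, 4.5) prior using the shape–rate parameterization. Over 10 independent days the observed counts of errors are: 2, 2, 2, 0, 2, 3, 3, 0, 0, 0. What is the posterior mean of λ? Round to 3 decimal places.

Posterior mean ≈ 1.159

Total count ∑xᵢ = 14 over n = 10 days.
Gamma is conjugate to the Poisson likelihood: posterior is Gamma(shape = 2.8+14 = 16.8, rate = 4.5+10 = 14.5).
Posterior mean = shape/rate = 16.8/14.5 = 1.159.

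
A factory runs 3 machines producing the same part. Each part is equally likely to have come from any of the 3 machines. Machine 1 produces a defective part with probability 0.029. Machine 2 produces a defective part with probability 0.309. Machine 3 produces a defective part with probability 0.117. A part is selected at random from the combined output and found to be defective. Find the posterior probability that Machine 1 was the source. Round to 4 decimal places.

P(defective|M1) = 0.029; P(defective|M2) = 0.309; P(defective|M3) = 0.117.
Prior × likelihood for each source: 0.333333·0.029=0.009667, 0.333333·0.309=0.1030, 0.333333·0.117=0.03900. Summing gives P(defective) = 0.15167.
P(Machine 1 | defective) = 0.009667 / 0.15167 = 0.0637.

Posterior probability ≈ 0.0637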